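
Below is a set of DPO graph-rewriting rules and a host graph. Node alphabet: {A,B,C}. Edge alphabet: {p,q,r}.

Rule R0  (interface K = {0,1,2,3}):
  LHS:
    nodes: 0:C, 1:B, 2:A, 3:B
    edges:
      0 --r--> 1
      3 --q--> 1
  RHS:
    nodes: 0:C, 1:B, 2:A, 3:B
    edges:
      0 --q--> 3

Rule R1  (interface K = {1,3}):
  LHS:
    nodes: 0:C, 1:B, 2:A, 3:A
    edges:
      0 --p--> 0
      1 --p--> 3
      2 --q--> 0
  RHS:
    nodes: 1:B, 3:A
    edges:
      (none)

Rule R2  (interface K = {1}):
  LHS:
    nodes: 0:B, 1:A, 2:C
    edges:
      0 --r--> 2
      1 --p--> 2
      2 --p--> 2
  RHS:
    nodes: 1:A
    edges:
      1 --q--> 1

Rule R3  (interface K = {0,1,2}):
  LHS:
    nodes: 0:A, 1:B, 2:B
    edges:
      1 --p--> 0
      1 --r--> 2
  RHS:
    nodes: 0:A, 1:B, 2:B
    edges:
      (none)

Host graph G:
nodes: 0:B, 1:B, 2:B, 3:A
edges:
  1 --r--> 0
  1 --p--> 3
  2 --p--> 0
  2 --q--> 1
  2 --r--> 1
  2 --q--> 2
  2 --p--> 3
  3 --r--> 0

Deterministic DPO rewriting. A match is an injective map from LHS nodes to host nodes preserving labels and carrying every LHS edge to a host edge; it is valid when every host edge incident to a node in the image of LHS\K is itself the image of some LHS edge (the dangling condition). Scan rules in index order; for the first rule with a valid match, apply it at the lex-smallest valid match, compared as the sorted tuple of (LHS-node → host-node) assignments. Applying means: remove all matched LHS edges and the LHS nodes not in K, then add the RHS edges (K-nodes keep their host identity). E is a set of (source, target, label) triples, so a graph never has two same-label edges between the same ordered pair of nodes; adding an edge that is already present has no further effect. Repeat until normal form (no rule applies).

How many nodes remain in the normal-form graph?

Answer: 4

Rewrite trace:
initial: |V|=4 |E|=8  E = 1-r->0 1-p->3 2-p->0 2-q->1 2-r->1 2-q->2 2-p->3 3-r->0
step 1: apply R3 at {0↦3, 1↦1, 2↦0}  → |V|=4 |E|=6  E = 2-p->0 2-q->1 2-r->1 2-q->2 2-p->3 3-r->0
step 2: apply R3 at {0↦3, 1↦2, 2↦1}  → |V|=4 |E|=4  E = 2-p->0 2-q->1 2-q->2 3-r->0
normal form: no rule applies after step 2
NF nodes: {0:B, 1:B, 2:B, 3:A}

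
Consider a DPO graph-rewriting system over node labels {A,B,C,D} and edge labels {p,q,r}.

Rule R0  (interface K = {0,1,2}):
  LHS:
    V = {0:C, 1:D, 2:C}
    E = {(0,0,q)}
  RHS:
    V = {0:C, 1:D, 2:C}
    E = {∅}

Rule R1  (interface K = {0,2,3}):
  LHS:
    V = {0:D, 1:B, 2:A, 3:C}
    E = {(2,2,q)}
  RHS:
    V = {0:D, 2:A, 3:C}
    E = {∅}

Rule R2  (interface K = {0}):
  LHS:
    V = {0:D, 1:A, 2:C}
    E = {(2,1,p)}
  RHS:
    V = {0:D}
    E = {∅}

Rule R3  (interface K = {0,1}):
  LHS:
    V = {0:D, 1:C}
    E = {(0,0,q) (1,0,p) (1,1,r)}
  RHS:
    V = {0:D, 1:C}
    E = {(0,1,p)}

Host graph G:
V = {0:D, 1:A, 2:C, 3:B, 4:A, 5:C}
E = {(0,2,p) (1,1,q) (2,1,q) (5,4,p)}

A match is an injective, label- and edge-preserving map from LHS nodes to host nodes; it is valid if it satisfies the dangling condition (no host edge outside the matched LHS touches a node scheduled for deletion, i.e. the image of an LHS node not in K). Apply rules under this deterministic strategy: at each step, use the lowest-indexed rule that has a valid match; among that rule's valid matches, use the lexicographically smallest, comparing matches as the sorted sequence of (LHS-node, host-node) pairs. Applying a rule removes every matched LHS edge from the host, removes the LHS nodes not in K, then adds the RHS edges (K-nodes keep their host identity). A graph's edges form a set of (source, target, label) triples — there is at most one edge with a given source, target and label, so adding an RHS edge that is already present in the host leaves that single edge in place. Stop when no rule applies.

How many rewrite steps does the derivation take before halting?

Answer: 2

Rewrite trace:
[0] host  ⇒  6 nodes, 4 edges  {0-p->2 1-q->1 2-q->1 5-p->4}
[1] R1 @ {0↦0, 1↦3, 2↦1, 3↦2}  ⇒  5 nodes, 3 edges  {0-p->2 2-q->1 5-p->4}
[2] R2 @ {0↦0, 1↦4, 2↦5}  ⇒  3 nodes, 2 edges  {0-p->2 2-q->1}
normal form: no rule applies after step 2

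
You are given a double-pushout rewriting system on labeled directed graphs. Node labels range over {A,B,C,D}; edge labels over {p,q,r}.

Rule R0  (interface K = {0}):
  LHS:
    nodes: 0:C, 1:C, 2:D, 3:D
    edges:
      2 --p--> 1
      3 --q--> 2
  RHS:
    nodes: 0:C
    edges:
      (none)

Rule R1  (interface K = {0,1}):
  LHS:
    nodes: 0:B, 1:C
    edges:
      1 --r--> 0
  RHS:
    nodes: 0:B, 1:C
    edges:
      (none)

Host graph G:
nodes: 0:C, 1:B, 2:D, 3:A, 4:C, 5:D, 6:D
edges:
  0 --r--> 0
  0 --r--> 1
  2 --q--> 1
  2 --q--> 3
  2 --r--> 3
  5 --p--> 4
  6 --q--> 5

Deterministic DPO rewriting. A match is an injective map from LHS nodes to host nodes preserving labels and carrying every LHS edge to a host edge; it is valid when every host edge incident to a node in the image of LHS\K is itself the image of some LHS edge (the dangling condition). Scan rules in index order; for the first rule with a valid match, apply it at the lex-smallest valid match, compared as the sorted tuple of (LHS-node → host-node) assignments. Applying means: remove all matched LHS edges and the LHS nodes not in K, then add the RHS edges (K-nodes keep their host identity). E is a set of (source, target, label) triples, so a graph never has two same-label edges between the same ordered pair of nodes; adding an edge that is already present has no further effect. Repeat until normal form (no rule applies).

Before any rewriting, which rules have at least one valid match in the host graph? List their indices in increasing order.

Answer: [R0,R1]

Derivation:
R0: 1 valid match — {0↦0, 1↦4, 2↦5, 3↦6}
R1: 1 valid match — {0↦1, 1↦0}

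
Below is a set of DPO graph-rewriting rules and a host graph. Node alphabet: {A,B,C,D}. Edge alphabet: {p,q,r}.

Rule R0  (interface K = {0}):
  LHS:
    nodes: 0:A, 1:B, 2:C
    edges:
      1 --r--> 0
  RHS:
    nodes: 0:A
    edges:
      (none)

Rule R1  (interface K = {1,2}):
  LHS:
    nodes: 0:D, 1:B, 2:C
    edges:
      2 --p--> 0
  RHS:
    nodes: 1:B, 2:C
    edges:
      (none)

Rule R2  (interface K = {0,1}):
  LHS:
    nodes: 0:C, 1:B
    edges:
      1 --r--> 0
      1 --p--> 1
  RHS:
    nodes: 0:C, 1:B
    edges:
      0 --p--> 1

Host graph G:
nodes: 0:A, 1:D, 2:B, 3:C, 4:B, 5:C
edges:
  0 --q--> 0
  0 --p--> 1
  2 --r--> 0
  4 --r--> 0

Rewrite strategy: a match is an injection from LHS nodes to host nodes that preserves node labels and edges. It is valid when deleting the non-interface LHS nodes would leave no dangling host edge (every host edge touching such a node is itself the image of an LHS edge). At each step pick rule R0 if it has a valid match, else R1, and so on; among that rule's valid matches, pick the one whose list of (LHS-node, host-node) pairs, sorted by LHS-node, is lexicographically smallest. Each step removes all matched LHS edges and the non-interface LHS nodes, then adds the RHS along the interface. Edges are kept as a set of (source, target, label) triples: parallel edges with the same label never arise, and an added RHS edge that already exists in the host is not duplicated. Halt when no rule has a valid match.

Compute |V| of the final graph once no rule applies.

start.  V:6 E:4  edges: 0-q->0 0-p->1 2-r->0 4-r->0
1. fire R0 via {0↦0, 1↦2, 2↦3}  →  V:4 E:3  edges: 0-q->0 0-p->1 4-r->0
2. fire R0 via {0↦0, 1↦4, 2↦5}  →  V:2 E:2  edges: 0-q->0 0-p->1
halt: no rule applies after step 2
NF nodes: {0:A, 1:D}

Answer: 2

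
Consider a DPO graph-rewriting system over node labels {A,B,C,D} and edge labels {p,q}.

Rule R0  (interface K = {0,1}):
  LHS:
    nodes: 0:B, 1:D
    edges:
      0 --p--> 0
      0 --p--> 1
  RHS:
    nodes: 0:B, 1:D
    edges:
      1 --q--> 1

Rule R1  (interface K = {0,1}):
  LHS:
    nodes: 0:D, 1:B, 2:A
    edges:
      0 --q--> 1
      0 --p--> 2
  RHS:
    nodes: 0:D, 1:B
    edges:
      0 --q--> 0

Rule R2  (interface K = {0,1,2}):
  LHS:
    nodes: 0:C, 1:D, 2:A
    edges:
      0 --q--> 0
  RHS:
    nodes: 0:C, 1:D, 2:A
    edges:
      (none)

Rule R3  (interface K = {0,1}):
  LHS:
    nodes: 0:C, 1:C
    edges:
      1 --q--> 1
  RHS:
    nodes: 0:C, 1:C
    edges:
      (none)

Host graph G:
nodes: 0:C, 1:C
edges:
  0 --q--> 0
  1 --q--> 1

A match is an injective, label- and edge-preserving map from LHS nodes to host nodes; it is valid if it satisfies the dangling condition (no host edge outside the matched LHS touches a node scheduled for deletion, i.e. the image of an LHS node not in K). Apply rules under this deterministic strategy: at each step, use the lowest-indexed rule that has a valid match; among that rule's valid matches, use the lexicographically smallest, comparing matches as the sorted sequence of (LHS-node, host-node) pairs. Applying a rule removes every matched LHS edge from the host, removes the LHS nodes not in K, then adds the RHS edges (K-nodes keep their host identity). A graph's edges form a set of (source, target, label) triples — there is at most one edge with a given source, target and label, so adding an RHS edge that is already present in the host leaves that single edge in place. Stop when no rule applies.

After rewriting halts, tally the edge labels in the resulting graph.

start.  V:2 E:2  edges: 0-q->0 1-q->1
1. fire R3 via {0↦0, 1↦1}  →  V:2 E:1  edges: 0-q->0
2. fire R3 via {0↦1, 1↦0}  →  V:2 E:0  edges: ∅
final graph: no rule applies after step 2
NF edges: []

Answer: (no edges)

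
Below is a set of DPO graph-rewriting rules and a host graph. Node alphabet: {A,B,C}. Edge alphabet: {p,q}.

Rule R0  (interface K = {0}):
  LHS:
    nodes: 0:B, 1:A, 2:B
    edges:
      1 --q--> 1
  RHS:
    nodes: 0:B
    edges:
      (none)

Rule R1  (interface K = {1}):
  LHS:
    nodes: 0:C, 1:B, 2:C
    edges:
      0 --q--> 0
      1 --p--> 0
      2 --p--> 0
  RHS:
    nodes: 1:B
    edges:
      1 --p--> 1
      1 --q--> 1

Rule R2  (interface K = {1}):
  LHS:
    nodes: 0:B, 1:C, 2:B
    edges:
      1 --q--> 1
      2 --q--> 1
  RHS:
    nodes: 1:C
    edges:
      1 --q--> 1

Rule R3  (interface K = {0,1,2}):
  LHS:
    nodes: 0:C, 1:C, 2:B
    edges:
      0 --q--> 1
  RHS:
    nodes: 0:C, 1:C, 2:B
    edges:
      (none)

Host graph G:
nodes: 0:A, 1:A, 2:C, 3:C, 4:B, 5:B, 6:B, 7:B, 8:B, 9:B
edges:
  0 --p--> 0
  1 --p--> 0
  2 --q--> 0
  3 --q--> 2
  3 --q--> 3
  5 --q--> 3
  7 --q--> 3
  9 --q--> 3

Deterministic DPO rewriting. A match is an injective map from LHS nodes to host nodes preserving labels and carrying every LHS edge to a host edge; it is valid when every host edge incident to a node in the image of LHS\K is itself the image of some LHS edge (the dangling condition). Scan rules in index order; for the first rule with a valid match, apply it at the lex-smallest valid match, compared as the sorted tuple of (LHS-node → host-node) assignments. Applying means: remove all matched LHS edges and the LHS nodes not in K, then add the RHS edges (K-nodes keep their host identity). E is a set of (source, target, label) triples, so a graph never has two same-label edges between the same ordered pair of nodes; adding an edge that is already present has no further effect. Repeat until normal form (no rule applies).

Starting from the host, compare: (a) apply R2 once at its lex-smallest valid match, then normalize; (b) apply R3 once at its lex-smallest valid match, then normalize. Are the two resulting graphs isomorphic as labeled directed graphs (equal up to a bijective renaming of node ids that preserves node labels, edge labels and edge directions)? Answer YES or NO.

Answer: NO

Rewrite trace:
branch R2-first: apply at {0↦4, 1↦3, 2↦5} → |E|=7, then 2 more step(s) → NF |V|=4 |E|=5 V={0:A, 1:A, 2:C, 3:C} E=0-p->0 1-p->0 2-q->0 3-q->2 3-q->3
branch R3-first: apply at {0↦3, 1↦2, 2↦4} → |E|=7, then 3 more step(s) → NF |V|=4 |E|=4 V={0:A, 1:A, 2:C, 3:C} E=0-p->0 1-p->0 2-q->0 3-q->3
graphs not isomorphic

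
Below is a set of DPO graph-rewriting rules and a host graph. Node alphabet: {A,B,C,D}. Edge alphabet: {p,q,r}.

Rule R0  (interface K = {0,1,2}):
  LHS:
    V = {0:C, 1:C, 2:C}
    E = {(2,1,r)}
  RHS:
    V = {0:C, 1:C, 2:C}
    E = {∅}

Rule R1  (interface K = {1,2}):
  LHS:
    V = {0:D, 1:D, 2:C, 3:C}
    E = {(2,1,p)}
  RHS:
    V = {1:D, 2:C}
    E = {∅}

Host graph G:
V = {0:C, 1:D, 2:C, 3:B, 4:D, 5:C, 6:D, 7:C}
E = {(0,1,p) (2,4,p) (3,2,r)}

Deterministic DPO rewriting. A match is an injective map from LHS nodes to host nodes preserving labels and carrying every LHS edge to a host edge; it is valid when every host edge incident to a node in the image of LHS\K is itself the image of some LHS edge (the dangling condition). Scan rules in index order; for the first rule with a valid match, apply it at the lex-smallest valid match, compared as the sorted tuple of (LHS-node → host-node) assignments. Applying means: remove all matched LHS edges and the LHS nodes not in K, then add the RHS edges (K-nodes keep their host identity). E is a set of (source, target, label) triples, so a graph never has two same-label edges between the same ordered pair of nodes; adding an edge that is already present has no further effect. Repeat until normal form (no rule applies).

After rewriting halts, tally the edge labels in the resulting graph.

initial: |V|=8 |E|=3  E = 0-p->1 2-p->4 3-r->2
step 1: apply R1 at {0↦6, 1↦1, 2↦0, 3↦5}  → |V|=6 |E|=2  E = 2-p->4 3-r->2
step 2: apply R1 at {0↦1, 1↦4, 2↦2, 3↦0}  → |V|=4 |E|=1  E = 3-r->2
halt: no rule applies after step 2
NF edges: [(3, 2, 'r')]

Answer: r:1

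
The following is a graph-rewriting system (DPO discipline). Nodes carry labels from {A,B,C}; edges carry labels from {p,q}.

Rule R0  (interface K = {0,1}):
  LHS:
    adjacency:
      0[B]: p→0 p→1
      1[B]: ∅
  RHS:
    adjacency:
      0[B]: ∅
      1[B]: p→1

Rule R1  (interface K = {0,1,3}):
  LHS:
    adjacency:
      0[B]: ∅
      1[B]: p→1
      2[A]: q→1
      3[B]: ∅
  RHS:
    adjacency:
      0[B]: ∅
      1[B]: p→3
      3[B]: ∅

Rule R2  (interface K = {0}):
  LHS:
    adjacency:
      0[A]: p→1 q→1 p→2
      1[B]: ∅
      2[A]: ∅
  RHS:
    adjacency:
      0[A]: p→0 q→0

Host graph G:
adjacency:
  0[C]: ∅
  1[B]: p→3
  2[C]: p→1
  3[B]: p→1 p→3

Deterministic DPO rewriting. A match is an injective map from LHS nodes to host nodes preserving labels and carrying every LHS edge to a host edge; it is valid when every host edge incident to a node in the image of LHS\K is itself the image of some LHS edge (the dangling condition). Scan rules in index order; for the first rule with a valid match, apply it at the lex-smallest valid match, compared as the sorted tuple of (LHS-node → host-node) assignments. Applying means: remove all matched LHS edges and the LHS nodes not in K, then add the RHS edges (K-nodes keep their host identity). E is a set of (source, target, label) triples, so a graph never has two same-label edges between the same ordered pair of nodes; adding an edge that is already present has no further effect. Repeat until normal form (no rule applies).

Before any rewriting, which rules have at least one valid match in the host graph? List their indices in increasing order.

Answer: [R0]

Rewrite trace:
R0: 1 valid match — {0↦3, 1↦1}
R1: no valid match — LHS pattern not found
R2: no valid match — LHS pattern not found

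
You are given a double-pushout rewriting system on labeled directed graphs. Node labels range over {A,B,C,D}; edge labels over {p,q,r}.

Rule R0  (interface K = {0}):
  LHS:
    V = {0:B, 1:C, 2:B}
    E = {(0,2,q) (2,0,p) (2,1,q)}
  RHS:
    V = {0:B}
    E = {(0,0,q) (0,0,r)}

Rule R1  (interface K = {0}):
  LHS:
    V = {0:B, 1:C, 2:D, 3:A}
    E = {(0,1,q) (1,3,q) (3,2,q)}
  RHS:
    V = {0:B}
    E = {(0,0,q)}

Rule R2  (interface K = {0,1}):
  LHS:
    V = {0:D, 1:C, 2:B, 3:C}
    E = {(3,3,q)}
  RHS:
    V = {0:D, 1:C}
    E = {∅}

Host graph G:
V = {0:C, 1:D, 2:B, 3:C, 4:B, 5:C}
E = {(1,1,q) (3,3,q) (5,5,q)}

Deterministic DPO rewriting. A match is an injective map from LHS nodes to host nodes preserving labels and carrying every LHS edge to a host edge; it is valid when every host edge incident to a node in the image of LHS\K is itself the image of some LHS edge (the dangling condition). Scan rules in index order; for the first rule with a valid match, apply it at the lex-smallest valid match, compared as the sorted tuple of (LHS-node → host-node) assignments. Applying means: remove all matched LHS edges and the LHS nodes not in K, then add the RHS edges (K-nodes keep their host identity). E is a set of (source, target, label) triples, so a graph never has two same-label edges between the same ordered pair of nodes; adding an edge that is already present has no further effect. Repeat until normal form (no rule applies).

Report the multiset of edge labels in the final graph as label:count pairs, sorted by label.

initial: |V|=6 |E|=3  E = 1-q->1 3-q->3 5-q->5
step 1: apply R2 at {0↦1, 1↦0, 2↦2, 3↦3}  → |V|=4 |E|=2  E = 1-q->1 5-q->5
step 2: apply R2 at {0↦1, 1↦0, 2↦4, 3↦5}  → |V|=2 |E|=1  E = 1-q->1
halt: no rule applies after step 2
NF edges: [(1, 1, 'q')]

Answer: q:1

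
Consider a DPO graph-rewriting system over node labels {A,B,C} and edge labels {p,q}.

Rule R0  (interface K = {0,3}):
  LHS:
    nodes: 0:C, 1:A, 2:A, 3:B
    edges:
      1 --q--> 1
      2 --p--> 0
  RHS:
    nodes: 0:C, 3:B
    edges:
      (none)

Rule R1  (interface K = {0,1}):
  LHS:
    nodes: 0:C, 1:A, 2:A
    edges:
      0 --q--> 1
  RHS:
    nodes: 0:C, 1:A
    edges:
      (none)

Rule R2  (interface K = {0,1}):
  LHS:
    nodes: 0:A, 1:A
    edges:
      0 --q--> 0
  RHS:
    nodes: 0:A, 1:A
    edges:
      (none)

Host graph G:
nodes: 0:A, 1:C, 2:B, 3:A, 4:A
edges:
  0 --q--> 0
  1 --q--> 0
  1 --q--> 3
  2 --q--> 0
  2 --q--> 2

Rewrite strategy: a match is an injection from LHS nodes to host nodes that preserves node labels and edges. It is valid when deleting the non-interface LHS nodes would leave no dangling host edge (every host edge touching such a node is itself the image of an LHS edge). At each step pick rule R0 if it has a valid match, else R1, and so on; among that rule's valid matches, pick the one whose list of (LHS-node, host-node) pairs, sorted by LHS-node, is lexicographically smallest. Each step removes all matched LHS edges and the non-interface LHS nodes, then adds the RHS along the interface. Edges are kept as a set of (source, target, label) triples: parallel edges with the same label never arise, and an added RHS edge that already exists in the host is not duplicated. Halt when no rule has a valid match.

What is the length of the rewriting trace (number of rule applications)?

[0] host  ⇒  5 nodes, 5 edges  {0-q->0 1-q->0 1-q->3 2-q->0 2-q->2}
[1] R1 @ {0↦1, 1↦0, 2↦4}  ⇒  4 nodes, 4 edges  {0-q->0 1-q->3 2-q->0 2-q->2}
[2] R2 @ {0↦0, 1↦3}  ⇒  4 nodes, 3 edges  {1-q->3 2-q->0 2-q->2}
final graph: no rule applies after step 2

Answer: 2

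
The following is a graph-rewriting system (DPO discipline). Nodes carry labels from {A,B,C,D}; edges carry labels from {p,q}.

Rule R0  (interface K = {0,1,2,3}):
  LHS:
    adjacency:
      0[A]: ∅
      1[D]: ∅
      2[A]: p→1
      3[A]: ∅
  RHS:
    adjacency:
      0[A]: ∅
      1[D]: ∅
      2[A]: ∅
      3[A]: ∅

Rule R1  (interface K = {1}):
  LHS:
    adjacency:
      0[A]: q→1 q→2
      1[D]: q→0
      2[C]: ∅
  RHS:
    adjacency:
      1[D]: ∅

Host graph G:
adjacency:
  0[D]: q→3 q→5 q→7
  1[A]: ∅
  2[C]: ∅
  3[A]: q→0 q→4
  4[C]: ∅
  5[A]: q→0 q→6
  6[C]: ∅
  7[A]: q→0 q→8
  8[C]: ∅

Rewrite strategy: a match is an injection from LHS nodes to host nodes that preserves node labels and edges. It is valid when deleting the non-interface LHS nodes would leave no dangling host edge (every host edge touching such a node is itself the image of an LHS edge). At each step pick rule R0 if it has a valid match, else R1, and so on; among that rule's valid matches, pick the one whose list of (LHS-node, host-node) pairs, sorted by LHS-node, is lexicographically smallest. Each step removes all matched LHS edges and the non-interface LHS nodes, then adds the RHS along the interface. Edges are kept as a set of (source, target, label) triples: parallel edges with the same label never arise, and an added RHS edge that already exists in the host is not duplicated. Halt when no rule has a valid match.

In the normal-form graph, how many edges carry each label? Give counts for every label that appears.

Answer: (no edges)

Steps:
initial: |V|=9 |E|=9  E = 0-q->3 0-q->5 0-q->7 3-q->0 3-q->4 5-q->0 5-q->6 7-q->0 7-q->8
step 1: apply R1 at {0↦3, 1↦0, 2↦4}  → |V|=7 |E|=6  E = 0-q->5 0-q->7 5-q->0 5-q->6 7-q->0 7-q->8
step 2: apply R1 at {0↦5, 1↦0, 2↦6}  → |V|=5 |E|=3  E = 0-q->7 7-q->0 7-q->8
step 3: apply R1 at {0↦7, 1↦0, 2↦8}  → |V|=3 |E|=0  E = ∅
normal form: no rule applies after step 3
NF edges: []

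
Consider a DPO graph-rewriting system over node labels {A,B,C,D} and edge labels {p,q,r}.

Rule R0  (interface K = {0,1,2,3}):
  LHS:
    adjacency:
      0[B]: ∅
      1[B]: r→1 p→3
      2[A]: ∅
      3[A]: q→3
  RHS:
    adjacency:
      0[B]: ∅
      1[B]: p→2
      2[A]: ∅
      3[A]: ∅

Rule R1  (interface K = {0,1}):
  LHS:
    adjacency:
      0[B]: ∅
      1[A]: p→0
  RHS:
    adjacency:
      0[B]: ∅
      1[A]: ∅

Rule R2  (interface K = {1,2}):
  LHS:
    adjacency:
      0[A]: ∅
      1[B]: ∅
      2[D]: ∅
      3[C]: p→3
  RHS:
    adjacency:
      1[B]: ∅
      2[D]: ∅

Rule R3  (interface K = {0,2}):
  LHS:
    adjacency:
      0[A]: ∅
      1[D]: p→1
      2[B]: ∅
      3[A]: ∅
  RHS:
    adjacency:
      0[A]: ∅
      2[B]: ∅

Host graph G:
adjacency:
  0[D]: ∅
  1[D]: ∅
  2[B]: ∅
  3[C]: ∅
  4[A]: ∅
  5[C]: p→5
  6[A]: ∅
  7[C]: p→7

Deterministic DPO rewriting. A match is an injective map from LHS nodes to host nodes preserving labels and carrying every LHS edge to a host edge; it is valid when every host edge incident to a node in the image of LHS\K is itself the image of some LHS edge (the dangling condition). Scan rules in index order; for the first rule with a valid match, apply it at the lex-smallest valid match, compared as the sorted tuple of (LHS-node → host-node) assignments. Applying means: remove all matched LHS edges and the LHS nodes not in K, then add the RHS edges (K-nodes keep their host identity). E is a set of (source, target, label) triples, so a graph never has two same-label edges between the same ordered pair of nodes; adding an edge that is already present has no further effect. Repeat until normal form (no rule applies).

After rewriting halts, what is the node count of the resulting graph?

initial: |V|=8 |E|=2  E = 5-p->5 7-p->7
step 1: apply R2 at {0↦4, 1↦2, 2↦0, 3↦5}  → |V|=6 |E|=1  E = 7-p->7
step 2: apply R2 at {0↦6, 1↦2, 2↦0, 3↦7}  → |V|=4 |E|=0  E = ∅
normal form: no rule applies after step 2
NF nodes: {0:D, 1:D, 2:B, 3:C}

Answer: 4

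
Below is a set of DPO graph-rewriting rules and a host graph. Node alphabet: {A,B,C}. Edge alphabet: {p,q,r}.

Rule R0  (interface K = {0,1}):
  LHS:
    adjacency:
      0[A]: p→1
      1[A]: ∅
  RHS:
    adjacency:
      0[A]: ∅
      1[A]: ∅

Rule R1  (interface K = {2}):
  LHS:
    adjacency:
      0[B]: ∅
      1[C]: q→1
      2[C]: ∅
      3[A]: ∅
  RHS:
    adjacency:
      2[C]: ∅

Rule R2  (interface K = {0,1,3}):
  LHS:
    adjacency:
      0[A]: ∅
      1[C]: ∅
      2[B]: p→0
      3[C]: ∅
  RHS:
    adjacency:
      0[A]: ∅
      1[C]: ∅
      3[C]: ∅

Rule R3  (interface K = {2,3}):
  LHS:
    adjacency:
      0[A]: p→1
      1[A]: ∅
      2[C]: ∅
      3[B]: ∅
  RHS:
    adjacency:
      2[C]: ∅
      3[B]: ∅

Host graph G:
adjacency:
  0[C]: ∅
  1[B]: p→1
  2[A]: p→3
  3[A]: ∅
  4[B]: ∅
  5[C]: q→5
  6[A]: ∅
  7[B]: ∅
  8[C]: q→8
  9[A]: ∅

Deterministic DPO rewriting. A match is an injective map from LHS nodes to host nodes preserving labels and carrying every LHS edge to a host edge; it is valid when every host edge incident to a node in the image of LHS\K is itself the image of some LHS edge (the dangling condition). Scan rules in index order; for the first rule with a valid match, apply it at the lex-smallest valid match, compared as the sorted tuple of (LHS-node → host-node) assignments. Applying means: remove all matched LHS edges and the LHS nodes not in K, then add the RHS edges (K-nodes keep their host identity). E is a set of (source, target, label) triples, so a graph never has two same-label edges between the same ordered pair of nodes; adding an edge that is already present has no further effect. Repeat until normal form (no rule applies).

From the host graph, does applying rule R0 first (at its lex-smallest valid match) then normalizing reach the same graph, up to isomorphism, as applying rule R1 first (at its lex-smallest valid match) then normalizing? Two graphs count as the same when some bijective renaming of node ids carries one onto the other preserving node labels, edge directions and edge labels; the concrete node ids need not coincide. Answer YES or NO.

Answer: YES

Steps:
branch R0-first: apply at {0↦2, 1↦3} → |E|=3, then 2 more step(s) → NF |V|=4 |E|=1 V={0:C, 1:B, 6:A, 9:A} E=1-p->1
branch R1-first: apply at {0↦4, 1↦5, 2↦0, 3↦6} → |E|=3, then 2 more step(s) → NF |V|=4 |E|=1 V={0:C, 1:B, 3:A, 9:A} E=1-p->1
graphs isomorphic (equal up to label-preserving node renaming)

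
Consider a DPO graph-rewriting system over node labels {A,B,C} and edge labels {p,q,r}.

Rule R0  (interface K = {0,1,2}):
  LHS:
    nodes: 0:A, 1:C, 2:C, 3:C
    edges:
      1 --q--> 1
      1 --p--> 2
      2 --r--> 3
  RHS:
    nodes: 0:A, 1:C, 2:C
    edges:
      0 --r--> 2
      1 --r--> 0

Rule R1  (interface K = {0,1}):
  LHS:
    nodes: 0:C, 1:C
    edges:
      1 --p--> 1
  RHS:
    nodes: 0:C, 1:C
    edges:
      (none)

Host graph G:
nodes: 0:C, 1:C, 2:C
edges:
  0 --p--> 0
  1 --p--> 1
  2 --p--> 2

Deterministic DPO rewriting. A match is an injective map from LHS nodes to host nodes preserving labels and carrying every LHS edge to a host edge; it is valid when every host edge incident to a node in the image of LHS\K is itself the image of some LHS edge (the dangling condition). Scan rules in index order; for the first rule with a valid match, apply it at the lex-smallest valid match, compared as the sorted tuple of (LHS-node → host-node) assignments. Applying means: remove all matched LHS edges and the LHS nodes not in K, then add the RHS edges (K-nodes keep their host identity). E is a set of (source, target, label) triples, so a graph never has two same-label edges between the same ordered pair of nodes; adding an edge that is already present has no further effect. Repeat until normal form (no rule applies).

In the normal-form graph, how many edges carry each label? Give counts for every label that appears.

Answer: (no edges)

Rewrite trace:
[0] host  ⇒  3 nodes, 3 edges  {0-p->0 1-p->1 2-p->2}
[1] R1 @ {0↦0, 1↦1}  ⇒  3 nodes, 2 edges  {0-p->0 2-p->2}
[2] R1 @ {0↦0, 1↦2}  ⇒  3 nodes, 1 edges  {0-p->0}
[3] R1 @ {0↦1, 1↦0}  ⇒  3 nodes, 0 edges  {∅}
normal form: no rule applies after step 3
NF edges: []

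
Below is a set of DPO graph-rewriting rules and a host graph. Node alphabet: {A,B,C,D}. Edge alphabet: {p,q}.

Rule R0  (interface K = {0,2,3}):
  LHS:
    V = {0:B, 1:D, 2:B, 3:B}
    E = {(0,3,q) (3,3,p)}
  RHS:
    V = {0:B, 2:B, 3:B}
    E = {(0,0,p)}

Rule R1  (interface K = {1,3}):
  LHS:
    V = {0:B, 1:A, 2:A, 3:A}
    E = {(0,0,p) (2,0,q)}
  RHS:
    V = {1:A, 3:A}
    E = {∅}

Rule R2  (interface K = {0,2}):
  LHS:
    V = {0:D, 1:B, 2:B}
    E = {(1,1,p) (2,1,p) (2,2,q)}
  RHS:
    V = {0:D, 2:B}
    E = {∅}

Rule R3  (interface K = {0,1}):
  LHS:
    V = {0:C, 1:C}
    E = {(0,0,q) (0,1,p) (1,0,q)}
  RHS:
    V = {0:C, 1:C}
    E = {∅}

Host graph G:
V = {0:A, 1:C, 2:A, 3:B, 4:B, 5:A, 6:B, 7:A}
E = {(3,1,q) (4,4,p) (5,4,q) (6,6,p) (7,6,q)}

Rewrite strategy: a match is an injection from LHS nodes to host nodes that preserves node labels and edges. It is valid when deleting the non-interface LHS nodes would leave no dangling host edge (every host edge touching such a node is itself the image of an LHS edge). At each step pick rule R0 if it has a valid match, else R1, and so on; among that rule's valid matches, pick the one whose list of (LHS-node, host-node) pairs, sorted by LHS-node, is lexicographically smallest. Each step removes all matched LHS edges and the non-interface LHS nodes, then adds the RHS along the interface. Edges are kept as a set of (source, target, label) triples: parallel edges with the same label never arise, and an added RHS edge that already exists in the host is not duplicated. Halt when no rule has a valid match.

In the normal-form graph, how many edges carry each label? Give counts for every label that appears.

Answer: q:1

Steps:
[0] host  ⇒  8 nodes, 5 edges  {3-q->1 4-p->4 5-q->4 6-p->6 7-q->6}
[1] R1 @ {0↦4, 1↦0, 2↦5, 3↦2}  ⇒  6 nodes, 3 edges  {3-q->1 6-p->6 7-q->6}
[2] R1 @ {0↦6, 1↦0, 2↦7, 3↦2}  ⇒  4 nodes, 1 edges  {3-q->1}
normal form: no rule applies after step 2
NF edges: [(3, 1, 'q')]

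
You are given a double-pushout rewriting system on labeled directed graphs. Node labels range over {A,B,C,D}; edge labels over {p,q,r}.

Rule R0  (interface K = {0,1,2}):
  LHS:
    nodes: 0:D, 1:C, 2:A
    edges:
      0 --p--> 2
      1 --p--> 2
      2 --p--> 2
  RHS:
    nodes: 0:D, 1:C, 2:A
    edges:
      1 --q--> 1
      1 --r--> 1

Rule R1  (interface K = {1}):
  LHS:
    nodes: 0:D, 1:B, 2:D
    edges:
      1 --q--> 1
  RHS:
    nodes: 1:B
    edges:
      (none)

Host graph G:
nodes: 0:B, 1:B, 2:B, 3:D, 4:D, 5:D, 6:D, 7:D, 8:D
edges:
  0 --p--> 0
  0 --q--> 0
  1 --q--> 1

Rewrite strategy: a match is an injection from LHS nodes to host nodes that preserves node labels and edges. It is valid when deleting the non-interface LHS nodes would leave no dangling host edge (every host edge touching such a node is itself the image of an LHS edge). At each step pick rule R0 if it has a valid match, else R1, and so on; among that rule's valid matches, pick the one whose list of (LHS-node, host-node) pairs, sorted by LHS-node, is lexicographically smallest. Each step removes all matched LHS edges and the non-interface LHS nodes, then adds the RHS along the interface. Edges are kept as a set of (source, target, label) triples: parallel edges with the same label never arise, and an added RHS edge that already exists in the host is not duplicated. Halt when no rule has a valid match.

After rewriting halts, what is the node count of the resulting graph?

Answer: 5

Derivation:
initial: |V|=9 |E|=3  E = 0-p->0 0-q->0 1-q->1
step 1: apply R1 at {0↦3, 1↦0, 2↦4}  → |V|=7 |E|=2  E = 0-p->0 1-q->1
step 2: apply R1 at {0↦5, 1↦1, 2↦6}  → |V|=5 |E|=1  E = 0-p->0
normal form: no rule applies after step 2
NF nodes: {0:B, 1:B, 2:B, 7:D, 8:D}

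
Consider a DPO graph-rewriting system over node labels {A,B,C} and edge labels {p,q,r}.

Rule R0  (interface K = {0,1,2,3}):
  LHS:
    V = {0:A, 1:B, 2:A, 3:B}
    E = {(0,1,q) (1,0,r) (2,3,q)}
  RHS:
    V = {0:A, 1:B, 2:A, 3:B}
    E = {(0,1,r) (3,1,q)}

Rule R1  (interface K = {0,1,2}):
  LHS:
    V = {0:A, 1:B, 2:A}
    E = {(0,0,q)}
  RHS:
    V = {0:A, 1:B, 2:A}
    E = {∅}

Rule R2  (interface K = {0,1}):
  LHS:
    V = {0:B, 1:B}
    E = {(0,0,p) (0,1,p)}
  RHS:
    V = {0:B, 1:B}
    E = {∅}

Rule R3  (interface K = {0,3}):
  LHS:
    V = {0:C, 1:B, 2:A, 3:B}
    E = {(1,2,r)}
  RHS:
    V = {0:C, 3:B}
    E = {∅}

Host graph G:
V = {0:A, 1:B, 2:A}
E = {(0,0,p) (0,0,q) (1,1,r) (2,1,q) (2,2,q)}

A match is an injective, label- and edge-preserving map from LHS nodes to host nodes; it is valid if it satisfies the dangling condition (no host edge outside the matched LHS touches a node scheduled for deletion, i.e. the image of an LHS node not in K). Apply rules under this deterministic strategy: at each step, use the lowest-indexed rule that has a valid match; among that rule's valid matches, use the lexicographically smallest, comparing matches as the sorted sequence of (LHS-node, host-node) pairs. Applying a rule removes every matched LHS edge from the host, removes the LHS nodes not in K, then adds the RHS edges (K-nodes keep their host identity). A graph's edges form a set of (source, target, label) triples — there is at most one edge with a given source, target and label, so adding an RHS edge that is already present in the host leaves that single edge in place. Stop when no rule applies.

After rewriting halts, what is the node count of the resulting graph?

initial: |V|=3 |E|=5  E = 0-p->0 0-q->0 1-r->1 2-q->1 2-q->2
step 1: apply R1 at {0↦0, 1↦1, 2↦2}  → |V|=3 |E|=4  E = 0-p->0 1-r->1 2-q->1 2-q->2
step 2: apply R1 at {0↦2, 1↦1, 2↦0}  → |V|=3 |E|=3  E = 0-p->0 1-r->1 2-q->1
halt: no rule applies after step 2
NF nodes: {0:A, 1:B, 2:A}

Answer: 3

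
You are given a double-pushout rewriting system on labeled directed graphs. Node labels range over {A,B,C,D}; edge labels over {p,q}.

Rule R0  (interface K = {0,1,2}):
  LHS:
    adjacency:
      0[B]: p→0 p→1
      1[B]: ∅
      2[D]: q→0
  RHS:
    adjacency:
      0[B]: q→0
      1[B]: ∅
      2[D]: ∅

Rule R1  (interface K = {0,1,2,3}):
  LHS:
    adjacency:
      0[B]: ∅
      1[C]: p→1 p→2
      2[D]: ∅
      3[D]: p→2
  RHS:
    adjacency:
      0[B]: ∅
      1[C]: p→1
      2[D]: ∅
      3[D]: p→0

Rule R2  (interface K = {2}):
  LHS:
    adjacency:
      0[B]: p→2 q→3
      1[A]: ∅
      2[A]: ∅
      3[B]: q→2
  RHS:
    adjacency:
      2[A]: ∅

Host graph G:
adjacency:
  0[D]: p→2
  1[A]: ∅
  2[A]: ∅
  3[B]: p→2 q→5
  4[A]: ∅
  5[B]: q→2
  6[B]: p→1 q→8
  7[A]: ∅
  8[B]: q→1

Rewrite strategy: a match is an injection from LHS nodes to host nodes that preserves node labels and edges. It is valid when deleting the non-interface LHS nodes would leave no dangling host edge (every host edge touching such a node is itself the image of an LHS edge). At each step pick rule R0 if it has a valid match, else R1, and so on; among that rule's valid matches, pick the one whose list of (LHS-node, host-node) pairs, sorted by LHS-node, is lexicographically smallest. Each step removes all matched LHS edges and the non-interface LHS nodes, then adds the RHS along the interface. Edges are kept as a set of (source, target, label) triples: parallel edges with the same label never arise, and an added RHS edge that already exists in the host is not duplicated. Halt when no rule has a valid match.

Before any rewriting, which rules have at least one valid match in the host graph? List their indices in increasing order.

R0: no valid match — LHS pattern not found
R1: no valid match — LHS pattern not found
R2: 4 valid matches — {0↦3, 1↦4, 2↦2, 3↦5}, {0↦3, 1↦7, 2↦2, 3↦5}, {0↦6, 1↦4, 2↦1, 3↦8} (+1 more)

Answer: [R2]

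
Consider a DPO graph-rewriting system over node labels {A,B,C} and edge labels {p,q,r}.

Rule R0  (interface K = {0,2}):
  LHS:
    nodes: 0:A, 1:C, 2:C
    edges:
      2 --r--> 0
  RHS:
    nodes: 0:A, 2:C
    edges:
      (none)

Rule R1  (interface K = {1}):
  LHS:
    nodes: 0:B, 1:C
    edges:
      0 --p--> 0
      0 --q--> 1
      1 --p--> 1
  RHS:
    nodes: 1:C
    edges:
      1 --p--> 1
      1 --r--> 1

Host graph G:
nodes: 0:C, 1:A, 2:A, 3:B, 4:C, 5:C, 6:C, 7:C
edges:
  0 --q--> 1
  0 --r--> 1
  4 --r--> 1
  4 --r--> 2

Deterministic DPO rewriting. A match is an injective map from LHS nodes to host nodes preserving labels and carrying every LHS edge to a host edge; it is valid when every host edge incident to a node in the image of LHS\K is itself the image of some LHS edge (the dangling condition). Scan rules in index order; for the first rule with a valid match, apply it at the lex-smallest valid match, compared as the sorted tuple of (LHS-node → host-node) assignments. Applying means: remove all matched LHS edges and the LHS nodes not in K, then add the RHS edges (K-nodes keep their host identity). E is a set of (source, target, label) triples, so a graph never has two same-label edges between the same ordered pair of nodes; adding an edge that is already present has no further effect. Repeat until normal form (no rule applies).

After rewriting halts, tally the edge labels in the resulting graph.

[0] host  ⇒  8 nodes, 4 edges  {0-q->1 0-r->1 4-r->1 4-r->2}
[1] R0 @ {0↦1, 1↦5, 2↦0}  ⇒  7 nodes, 3 edges  {0-q->1 4-r->1 4-r->2}
[2] R0 @ {0↦1, 1↦6, 2↦4}  ⇒  6 nodes, 2 edges  {0-q->1 4-r->2}
[3] R0 @ {0↦2, 1↦7, 2↦4}  ⇒  5 nodes, 1 edges  {0-q->1}
final graph: no rule applies after step 3
NF edges: [(0, 1, 'q')]

Answer: q:1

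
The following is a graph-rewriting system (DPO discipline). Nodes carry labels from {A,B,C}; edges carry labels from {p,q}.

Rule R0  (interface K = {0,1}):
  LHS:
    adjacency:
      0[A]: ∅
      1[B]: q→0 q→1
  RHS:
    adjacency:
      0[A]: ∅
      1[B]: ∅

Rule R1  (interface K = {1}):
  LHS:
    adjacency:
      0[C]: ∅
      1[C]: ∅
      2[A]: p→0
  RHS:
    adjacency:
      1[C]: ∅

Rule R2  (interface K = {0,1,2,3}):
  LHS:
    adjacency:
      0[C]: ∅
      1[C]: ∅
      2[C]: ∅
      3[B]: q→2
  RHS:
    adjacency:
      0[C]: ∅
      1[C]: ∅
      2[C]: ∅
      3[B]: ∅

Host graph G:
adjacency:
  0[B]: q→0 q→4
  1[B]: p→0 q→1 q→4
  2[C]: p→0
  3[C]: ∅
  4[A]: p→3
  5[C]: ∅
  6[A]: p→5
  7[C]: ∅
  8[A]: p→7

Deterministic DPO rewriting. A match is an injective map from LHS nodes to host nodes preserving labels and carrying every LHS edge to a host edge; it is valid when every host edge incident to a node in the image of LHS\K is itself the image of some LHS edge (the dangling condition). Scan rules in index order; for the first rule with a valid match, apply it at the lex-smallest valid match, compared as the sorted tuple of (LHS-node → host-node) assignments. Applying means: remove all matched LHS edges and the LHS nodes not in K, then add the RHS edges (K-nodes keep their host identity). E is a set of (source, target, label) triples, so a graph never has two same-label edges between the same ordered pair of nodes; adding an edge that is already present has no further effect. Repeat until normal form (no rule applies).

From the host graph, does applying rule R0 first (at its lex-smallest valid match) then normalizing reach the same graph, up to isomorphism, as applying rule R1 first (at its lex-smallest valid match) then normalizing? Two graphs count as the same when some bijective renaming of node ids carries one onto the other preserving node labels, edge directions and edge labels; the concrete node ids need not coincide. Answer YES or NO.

branch R0-first: apply at {0↦4, 1↦0} → |E|=7, then 4 more step(s) → NF |V|=3 |E|=2 V={0:B, 1:B, 2:C} E=1-p->0 2-p->0
branch R1-first: apply at {0↦5, 1↦2, 2↦6} → |E|=8, then 4 more step(s) → NF |V|=3 |E|=2 V={0:B, 1:B, 2:C} E=1-p->0 2-p->0
graphs isomorphic (equal up to label-preserving node renaming)

Answer: YES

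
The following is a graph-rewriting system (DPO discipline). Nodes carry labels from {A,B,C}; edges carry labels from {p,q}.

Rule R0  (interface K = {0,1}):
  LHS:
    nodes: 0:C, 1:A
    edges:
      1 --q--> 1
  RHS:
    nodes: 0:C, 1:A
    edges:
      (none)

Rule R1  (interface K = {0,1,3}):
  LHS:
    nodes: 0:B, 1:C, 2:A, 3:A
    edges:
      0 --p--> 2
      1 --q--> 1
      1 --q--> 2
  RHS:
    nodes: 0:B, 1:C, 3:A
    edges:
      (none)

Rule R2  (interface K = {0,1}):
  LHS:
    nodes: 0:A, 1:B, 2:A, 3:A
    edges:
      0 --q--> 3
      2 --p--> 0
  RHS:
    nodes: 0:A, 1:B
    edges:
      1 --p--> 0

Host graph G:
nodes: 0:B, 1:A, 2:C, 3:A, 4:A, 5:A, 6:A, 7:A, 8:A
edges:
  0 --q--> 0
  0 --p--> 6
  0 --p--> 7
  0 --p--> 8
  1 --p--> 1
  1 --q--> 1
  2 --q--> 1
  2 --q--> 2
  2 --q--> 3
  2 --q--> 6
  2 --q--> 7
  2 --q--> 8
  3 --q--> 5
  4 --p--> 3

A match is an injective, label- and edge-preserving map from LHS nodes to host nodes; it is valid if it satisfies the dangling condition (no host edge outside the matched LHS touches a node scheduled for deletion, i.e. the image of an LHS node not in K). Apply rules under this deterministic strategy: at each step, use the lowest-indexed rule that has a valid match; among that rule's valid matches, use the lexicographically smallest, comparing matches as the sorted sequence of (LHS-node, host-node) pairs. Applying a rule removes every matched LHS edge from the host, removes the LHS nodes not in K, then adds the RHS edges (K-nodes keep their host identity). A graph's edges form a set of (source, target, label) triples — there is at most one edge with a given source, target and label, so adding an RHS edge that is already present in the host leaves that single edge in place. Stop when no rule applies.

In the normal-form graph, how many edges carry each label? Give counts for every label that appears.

Answer: p:4 q:5

Derivation:
start.  V:9 E:14  edges: 0-q->0 0-p->6 0-p->7 0-p->8 1-p->1 1-q->1 2-q->1 2-q->2 2-q->3 2-q->6 2-q->7 2-q->8 3-q->5 4-p->3
1. fire R0 via {0↦2, 1↦1}  →  V:9 E:13  edges: 0-q->0 0-p->6 0-p->7 0-p->8 1-p->1 2-q->1 2-q->2 2-q->3 2-q->6 2-q->7 2-q->8 3-q->5 4-p->3
2. fire R1 via {0↦0, 1↦2, 2↦6, 3↦1}  →  V:8 E:10  edges: 0-q->0 0-p->7 0-p->8 1-p->1 2-q->1 2-q->3 2-q->7 2-q->8 3-q->5 4-p->3
3. fire R2 via {0↦3, 1↦0, 2↦4, 3↦5}  →  V:6 E:9  edges: 0-q->0 0-p->3 0-p->7 0-p->8 1-p->1 2-q->1 2-q->3 2-q->7 2-q->8
halt: no rule applies after step 3
NF edges: [(0, 0, 'q'), (0, 3, 'p'), (0, 7, 'p'), (0, 8, 'p'), (1, 1, 'p'), (2, 1, 'q'), (2, 3, 'q'), (2, 7, 'q'), (2, 8, 'q')]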